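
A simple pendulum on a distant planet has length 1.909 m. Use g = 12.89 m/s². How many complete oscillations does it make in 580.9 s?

T = 2π√(L/g) = 2π√(1.909/12.89) = 2.4180 s.
Number of complete oscillations = ⌊580.9/2.4180⌋ = ⌊240.24⌋ = 240.

240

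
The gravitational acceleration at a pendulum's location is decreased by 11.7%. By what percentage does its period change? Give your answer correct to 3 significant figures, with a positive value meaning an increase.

T ∝ 1/√g, so T'/T = 1/√(0.8830) = 1.064.
Percentage change in T = (1.064 − 1) × 100% = 6.42%.

6.42%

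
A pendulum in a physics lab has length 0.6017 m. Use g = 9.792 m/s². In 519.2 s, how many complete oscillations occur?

333

T = 2π√(L/g) = 2π√(0.6017/9.792) = 1.5575 s.
Number of complete oscillations = ⌊519.2/1.5575⌋ = ⌊333.35⌋ = 333.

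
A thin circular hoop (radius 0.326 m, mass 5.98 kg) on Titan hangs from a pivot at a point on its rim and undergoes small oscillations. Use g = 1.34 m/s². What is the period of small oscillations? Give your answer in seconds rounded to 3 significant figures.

I_cm = mr² = 0.6355 kg·m². The pivot is at distance d = 0.326 m from the centre of mass.
By the parallel-axis theorem, I = I_cm + md² = 0.6355 + 0.6355 = 1.271 kg·m².
T = 2π√(I/(mgd)) = 2π√(1.271/(5.98 × 1.34 × 0.326)) = 4.38 s.

4.38 s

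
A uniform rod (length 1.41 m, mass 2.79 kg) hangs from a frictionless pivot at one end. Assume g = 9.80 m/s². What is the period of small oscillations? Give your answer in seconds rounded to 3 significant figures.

1.95 s

For a physical pendulum T = 2π√(I/(mgd)), with d = 0.7050 m from pivot to centre of mass.
I_cm = mL²/12 = 2.79 × 1.41²/12 = 0.4622 kg·m²; I = I_cm + md² = 0.4622 + 2.79 × 0.7050² = 1.849 kg·m².
T = 2π√(1.849/(2.79 × 9.80 × 0.7050)) = 1.95 s.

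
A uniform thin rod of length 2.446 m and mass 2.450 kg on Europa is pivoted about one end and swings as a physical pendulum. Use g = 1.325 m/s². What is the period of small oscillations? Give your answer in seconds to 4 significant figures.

6.970 s

For a physical pendulum T = 2π√(I/(mgd)), with d = 1.2230 m from pivot to centre of mass.
I_cm = mL²/12 = 2.450 × 2.446²/12 = 1.2215 kg·m²; I = I_cm + md² = 1.2215 + 2.450 × 1.2230² = 4.8860 kg·m².
T = 2π√(4.8860/(2.450 × 1.325 × 1.2230)) = 6.970 s.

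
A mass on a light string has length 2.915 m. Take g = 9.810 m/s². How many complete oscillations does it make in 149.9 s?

43

T = 2π√(L/g) = 2π√(2.915/9.810) = 3.4250 s.
Number of complete oscillations = ⌊149.9/3.4250⌋ = ⌊43.766⌋ = 43.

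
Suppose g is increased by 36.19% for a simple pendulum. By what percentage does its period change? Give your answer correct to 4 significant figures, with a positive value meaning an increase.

T ∝ 1/√g, so T'/T = 1/√(1.3619) = 0.85689.
Percentage change in T = (0.85689 − 1) × 100% = -14.31%.

-14.31%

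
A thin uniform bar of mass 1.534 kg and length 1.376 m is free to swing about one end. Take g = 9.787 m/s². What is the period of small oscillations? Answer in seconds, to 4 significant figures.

For a physical pendulum T = 2π√(I/(mgd)), with d = 0.68800 m from pivot to centre of mass.
I_cm = mL²/12 = 1.534 × 1.376²/12 = 0.24204 kg·m²; I = I_cm + md² = 0.24204 + 1.534 × 0.68800² = 0.96815 kg·m².
T = 2π√(0.96815/(1.534 × 9.787 × 0.68800)) = 1.924 s.

1.924 s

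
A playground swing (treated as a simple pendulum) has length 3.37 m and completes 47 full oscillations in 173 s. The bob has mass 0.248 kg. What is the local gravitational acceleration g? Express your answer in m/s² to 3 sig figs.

9.82 m/s²

T = 173/47 = 3.681 s.
From T = 2π√(L/g), g = 4π²L/T² = 4π² × 3.37/3.681² = 9.82 m/s².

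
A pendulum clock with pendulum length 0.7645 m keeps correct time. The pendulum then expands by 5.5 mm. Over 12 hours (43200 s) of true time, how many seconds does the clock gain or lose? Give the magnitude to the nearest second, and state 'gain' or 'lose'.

T ∝ √L, so T'/T = √(0.77000/0.7645) = 1.00359.
In 43200 s of true time the clock registers 43200/1.00359 = 43045.4 s, so it loses 155 s.

lose 155 s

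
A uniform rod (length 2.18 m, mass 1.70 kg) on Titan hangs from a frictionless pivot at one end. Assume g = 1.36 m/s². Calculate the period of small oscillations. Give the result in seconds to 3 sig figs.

6.50 s

For a physical pendulum T = 2π√(I/(mgd)), with d = 1.090 m from pivot to centre of mass.
I_cm = mL²/12 = 1.70 × 2.18²/12 = 0.6733 kg·m²; I = I_cm + md² = 0.6733 + 1.70 × 1.090² = 2.693 kg·m².
T = 2π√(2.693/(1.70 × 1.36 × 1.090)) = 6.50 s.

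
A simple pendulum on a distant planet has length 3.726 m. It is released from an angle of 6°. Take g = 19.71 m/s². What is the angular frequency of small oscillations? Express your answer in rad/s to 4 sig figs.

2.300 rad/s

ω = √(g/L) = √(19.71/3.726) = 2.300 rad/s.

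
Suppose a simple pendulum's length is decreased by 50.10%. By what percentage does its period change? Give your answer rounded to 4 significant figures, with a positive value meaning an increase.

-29.36%

T ∝ √L, so T'/T = √(0.49900) = 0.70640.
Percentage change in T = (0.70640 − 1) × 100% = -29.36%.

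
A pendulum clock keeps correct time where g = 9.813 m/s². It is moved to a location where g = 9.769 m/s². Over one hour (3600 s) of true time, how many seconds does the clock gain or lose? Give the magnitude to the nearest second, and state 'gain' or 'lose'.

The clock's period scales as T ∝ 1/√g, so T'/T = √(9.813/9.769) = 1.00225.
In 3600 s of true time the clock registers 3600/1.00225 = 3591.9 s, so it loses 8 s.

lose 8 s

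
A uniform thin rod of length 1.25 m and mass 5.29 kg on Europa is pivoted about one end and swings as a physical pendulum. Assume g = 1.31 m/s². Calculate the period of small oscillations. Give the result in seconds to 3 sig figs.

5.01 s

For a physical pendulum T = 2π√(I/(mgd)), with d = 0.6250 m from pivot to centre of mass.
I_cm = mL²/12 = 5.29 × 1.25²/12 = 0.6888 kg·m²; I = I_cm + md² = 0.6888 + 5.29 × 0.6250² = 2.755 kg·m².
T = 2π√(2.755/(5.29 × 1.31 × 0.6250)) = 5.01 s.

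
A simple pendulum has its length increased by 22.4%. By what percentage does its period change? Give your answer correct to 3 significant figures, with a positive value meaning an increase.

T ∝ √L, so T'/T = √(1.224) = 1.106.
Percentage change in T = (1.106 − 1) × 100% = 10.6%.

10.6%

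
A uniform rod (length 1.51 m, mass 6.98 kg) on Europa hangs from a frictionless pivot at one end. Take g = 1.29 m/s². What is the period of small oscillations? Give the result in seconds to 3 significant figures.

For a physical pendulum T = 2π√(I/(mgd)), with d = 0.7550 m from pivot to centre of mass.
I_cm = mL²/12 = 6.98 × 1.51²/12 = 1.326 kg·m²; I = I_cm + md² = 1.326 + 6.98 × 0.7550² = 5.305 kg·m².
T = 2π√(5.305/(6.98 × 1.29 × 0.7550)) = 5.55 s.

5.55 s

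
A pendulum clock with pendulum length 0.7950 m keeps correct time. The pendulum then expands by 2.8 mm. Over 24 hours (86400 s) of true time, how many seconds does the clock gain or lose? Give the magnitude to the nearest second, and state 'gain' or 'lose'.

lose 152 s

T ∝ √L, so T'/T = √(0.79780/0.7950) = 1.00176.
In 86400 s of true time the clock registers 86400/1.00176 = 86248.2 s, so it loses 152 s.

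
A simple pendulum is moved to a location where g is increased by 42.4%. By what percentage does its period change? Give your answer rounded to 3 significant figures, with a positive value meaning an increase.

-16.2%

T ∝ 1/√g, so T'/T = 1/√(1.424) = 0.8380.
Percentage change in T = (0.8380 − 1) × 100% = -16.2%.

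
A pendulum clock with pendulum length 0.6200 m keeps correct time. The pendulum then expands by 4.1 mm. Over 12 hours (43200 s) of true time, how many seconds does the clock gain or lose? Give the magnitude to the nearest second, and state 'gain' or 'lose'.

lose 142 s

T ∝ √L, so T'/T = √(0.62410/0.6200) = 1.00330.
In 43200 s of true time the clock registers 43200/1.00330 = 43057.9 s, so it loses 142 s.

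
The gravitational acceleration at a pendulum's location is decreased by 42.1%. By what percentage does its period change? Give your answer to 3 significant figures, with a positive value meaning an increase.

T ∝ 1/√g, so T'/T = 1/√(0.5790) = 1.314.
Percentage change in T = (1.314 − 1) × 100% = 31.4%.

31.4%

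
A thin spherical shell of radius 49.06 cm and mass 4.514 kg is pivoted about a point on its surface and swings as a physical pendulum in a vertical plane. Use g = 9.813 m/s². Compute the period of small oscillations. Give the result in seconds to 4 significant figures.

I_cm = (2/3)mr² = 0.72431 kg·m². The pivot is at distance d = 0.4906 m from the centre of mass.
By the parallel-axis theorem, I = I_cm + md² = 0.72431 + 1.0865 = 1.8108 kg·m².
T = 2π√(I/(mgd)) = 2π√(1.8108/(4.514 × 9.813 × 0.4906)) = 1.814 s.

1.814 s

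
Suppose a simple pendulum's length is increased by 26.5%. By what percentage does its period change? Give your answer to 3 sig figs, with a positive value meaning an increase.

12.5%

T ∝ √L, so T'/T = √(1.265) = 1.125.
Percentage change in T = (1.125 − 1) × 100% = 12.5%.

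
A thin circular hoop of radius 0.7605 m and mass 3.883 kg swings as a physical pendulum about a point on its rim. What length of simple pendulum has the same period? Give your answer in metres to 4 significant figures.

The equivalent simple-pendulum length is L_eq = I/(md), where I is about the pivot and d = 0.76050 m.
I_cm = mR² = 2.2458 kg·m², so I = I_cm + md² = 2.2458 + 2.2458 = 4.4915 kg·m².
L_eq = 4.4915/(3.883 × 0.76050) = 1.521 m.

1.521 m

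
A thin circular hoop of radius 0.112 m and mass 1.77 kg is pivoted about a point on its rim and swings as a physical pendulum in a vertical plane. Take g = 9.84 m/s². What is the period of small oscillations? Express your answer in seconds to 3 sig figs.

I_cm = mr² = 0.02220 kg·m². The pivot is at distance d = 0.112 m from the centre of mass.
By the parallel-axis theorem, I = I_cm + md² = 0.02220 + 0.02220 = 0.04441 kg·m².
T = 2π√(I/(mgd)) = 2π√(0.04441/(1.77 × 9.84 × 0.112)) = 0.948 s.

0.948 s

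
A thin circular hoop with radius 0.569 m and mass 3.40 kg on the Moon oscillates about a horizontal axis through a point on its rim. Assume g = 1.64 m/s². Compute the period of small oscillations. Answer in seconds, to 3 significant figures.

I_cm = mr² = 1.101 kg·m². The pivot is at distance d = 0.569 m from the centre of mass.
By the parallel-axis theorem, I = I_cm + md² = 1.101 + 1.101 = 2.202 kg·m².
T = 2π√(I/(mgd)) = 2π√(2.202/(3.40 × 1.64 × 0.569)) = 5.23 s.

5.23 s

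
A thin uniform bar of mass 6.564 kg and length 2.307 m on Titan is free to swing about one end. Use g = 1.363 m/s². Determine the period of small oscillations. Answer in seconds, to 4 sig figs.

For a physical pendulum T = 2π√(I/(mgd)), with d = 1.1535 m from pivot to centre of mass.
I_cm = mL²/12 = 6.564 × 2.307²/12 = 2.9113 kg·m²; I = I_cm + md² = 2.9113 + 6.564 × 1.1535² = 11.645 kg·m².
T = 2π√(11.645/(6.564 × 1.363 × 1.1535)) = 6.674 s.

6.674 s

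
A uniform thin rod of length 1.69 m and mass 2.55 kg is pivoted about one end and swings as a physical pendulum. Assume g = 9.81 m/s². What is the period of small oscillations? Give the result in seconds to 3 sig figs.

2.13 s

For a physical pendulum T = 2π√(I/(mgd)), with d = 0.8450 m from pivot to centre of mass.
I_cm = mL²/12 = 2.55 × 1.69²/12 = 0.6069 kg·m²; I = I_cm + md² = 0.6069 + 2.55 × 0.8450² = 2.428 kg·m².
T = 2π√(2.428/(2.55 × 9.81 × 0.8450)) = 2.13 s.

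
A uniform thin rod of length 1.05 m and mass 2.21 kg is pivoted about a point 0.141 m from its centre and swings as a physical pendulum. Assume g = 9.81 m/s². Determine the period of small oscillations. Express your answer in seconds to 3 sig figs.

1.79 s

For a physical pendulum T = 2π√(I/(mgd)), with d = 0.1410 m from pivot to centre of mass.
I_cm = mL²/12 = 2.21 × 1.05²/12 = 0.2030 kg·m²; I = I_cm + md² = 0.2030 + 2.21 × 0.1410² = 0.2470 kg·m².
T = 2π√(0.2470/(2.21 × 9.81 × 0.1410)) = 1.79 s.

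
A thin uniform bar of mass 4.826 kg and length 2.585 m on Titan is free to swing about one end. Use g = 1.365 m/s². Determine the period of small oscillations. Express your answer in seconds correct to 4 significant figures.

For a physical pendulum T = 2π√(I/(mgd)), with d = 1.2925 m from pivot to centre of mass.
I_cm = mL²/12 = 4.826 × 2.585²/12 = 2.6874 kg·m²; I = I_cm + md² = 2.6874 + 4.826 × 1.2925² = 10.749 kg·m².
T = 2π√(10.749/(4.826 × 1.365 × 1.2925)) = 7.060 s.

7.060 s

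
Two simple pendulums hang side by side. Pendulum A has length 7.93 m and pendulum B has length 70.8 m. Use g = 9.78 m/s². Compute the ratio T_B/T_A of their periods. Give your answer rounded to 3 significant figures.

2.99

T ∝ √L, so T_B/T_A = √(L_B/L_A) = √(70.8/7.93) = 2.99.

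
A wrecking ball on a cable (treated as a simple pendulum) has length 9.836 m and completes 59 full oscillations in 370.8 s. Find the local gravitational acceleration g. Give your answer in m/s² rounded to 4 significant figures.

T = 370.8/59 = 6.2847 s.
From T = 2π√(L/g), g = 4π²L/T² = 4π² × 9.836/6.2847² = 9.831 m/s².

9.831 m/s²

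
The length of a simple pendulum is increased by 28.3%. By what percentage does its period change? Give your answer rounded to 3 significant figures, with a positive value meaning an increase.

13.3%

T ∝ √L, so T'/T = √(1.283) = 1.133.
Percentage change in T = (1.133 − 1) × 100% = 13.3%.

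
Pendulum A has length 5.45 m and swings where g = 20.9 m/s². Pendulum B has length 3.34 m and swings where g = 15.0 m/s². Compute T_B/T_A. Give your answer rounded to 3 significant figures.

0.924

T = 2π√(L/g), so T_B/T_A = √((L_B/g_B)/(L_A/g_A)) = √((3.34/15.0)/(5.45/20.9)) = 0.924.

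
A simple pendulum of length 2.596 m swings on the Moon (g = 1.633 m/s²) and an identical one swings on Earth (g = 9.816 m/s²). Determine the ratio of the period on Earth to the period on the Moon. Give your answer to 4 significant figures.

0.4079

T ∝ 1/√g, so T₂/T₁ = √(g₁/g₂) = √(1.633/9.816) = 0.4079.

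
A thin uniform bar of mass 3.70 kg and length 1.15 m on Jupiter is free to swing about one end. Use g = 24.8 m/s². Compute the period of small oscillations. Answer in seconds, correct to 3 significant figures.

For a physical pendulum T = 2π√(I/(mgd)), with d = 0.5750 m from pivot to centre of mass.
I_cm = mL²/12 = 3.70 × 1.15²/12 = 0.4078 kg·m²; I = I_cm + md² = 0.4078 + 3.70 × 0.5750² = 1.631 kg·m².
T = 2π√(1.631/(3.70 × 24.8 × 0.5750)) = 1.10 s.

1.10 s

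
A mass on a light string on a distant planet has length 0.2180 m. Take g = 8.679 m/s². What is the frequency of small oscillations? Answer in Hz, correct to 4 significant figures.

1.004 Hz

T = 2π√(L/g) = 2π√(0.2180/8.679) = 0.99580 s, so f = 1/T = 1.004 Hz.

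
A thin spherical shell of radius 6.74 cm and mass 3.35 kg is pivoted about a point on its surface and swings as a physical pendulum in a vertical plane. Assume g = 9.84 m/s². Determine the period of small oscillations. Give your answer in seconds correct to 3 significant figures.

I_cm = (2/3)mr² = 0.01015 kg·m². The pivot is at distance d = 0.0674 m from the centre of mass.
By the parallel-axis theorem, I = I_cm + md² = 0.01015 + 0.01522 = 0.02536 kg·m².
T = 2π√(I/(mgd)) = 2π√(0.02536/(3.35 × 9.84 × 0.0674)) = 0.671 s.

0.671 s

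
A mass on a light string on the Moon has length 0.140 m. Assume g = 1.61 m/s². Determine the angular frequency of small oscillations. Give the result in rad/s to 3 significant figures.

3.39 rad/s

ω = √(g/L) = √(1.61/0.140) = 3.39 rad/s.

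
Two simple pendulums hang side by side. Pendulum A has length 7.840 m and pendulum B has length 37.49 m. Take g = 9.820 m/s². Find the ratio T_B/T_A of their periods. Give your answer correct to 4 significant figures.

2.187

T ∝ √L, so T_B/T_A = √(L_B/L_A) = √(37.49/7.840) = 2.187.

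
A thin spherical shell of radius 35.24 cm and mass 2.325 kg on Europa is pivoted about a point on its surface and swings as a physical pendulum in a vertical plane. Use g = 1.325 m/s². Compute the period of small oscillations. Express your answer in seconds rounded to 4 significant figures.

I_cm = (2/3)mr² = 0.19249 kg·m². The pivot is at distance d = 0.3524 m from the centre of mass.
By the parallel-axis theorem, I = I_cm + md² = 0.19249 + 0.28873 = 0.48122 kg·m².
T = 2π√(I/(mgd)) = 2π√(0.48122/(2.325 × 1.325 × 0.3524)) = 4.183 s.

4.183 s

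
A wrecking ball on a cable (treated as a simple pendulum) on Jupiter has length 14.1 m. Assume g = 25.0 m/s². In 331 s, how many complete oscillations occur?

70

T = 2π√(L/g) = 2π√(14.1/25.0) = 4.719 s.
Number of complete oscillations = ⌊331/4.719⌋ = ⌊70.15⌋ = 70.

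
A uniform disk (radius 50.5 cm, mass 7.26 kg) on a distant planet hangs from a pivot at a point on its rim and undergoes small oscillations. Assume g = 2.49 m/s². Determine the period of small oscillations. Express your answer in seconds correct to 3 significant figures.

I_cm = ½mr² = 0.9257 kg·m². The pivot is at distance d = 0.505 m from the centre of mass.
By the parallel-axis theorem, I = I_cm + md² = 0.9257 + 1.851 = 2.777 kg·m².
T = 2π√(I/(mgd)) = 2π√(2.777/(7.26 × 2.49 × 0.505)) = 3.47 s.

3.47 s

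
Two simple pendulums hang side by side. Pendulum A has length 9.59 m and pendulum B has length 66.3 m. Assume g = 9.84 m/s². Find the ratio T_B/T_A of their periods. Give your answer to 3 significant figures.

T ∝ √L, so T_B/T_A = √(L_B/L_A) = √(66.3/9.59) = 2.63.

2.63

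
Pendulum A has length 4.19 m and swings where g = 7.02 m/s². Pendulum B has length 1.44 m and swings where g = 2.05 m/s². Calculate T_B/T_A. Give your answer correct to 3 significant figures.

T = 2π√(L/g), so T_B/T_A = √((L_B/g_B)/(L_A/g_A)) = √((1.44/2.05)/(4.19/7.02)) = 1.08.

1.08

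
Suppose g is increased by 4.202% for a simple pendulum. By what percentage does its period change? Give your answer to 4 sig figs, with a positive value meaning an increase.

-2.037%

T ∝ 1/√g, so T'/T = 1/√(1.0420) = 0.97963.
Percentage change in T = (0.97963 − 1) × 100% = -2.037%.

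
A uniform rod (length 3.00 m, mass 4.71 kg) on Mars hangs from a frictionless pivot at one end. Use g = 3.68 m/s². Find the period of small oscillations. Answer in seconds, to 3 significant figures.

For a physical pendulum T = 2π√(I/(mgd)), with d = 1.500 m from pivot to centre of mass.
I_cm = mL²/12 = 4.71 × 3.00²/12 = 3.533 kg·m²; I = I_cm + md² = 3.533 + 4.71 × 1.500² = 14.13 kg·m².
T = 2π√(14.13/(4.71 × 3.68 × 1.500)) = 4.63 s.

4.63 s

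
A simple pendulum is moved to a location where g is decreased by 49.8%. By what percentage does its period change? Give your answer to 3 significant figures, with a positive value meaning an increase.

41.1%

T ∝ 1/√g, so T'/T = 1/√(0.5020) = 1.411.
Percentage change in T = (1.411 − 1) × 100% = 41.1%.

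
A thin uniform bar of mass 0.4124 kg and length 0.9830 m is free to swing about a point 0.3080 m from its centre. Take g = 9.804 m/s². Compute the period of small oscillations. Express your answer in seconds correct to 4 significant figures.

For a physical pendulum T = 2π√(I/(mgd)), with d = 0.30800 m from pivot to centre of mass.
I_cm = mL²/12 = 0.4124 × 0.9830²/12 = 0.033208 kg·m²; I = I_cm + md² = 0.033208 + 0.4124 × 0.30800² = 0.072330 kg·m².
T = 2π√(0.072330/(0.4124 × 9.804 × 0.30800)) = 1.514 s.

1.514 s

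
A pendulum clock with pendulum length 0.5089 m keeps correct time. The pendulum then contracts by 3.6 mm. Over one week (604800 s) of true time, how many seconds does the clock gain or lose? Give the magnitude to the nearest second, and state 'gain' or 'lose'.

T ∝ √L, so T'/T = √(0.50530/0.5089) = 0.996457.
In 604800 s of true time the clock registers 604800/0.996457 = 606950.6 s, so it gains 2151 s.

gain 2151 s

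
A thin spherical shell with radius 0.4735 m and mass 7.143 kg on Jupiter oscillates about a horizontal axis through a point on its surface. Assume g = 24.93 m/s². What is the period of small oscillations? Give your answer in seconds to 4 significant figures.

1.118 s

I_cm = (2/3)mr² = 1.0677 kg·m². The pivot is at distance d = 0.4735 m from the centre of mass.
By the parallel-axis theorem, I = I_cm + md² = 1.0677 + 1.6015 = 2.6691 kg·m².
T = 2π√(I/(mgd)) = 2π√(2.6691/(7.143 × 24.93 × 0.4735)) = 1.118 s.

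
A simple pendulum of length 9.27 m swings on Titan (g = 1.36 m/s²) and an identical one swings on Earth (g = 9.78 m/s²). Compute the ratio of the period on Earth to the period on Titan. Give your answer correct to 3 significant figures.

0.373

T ∝ 1/√g, so T₂/T₁ = √(g₁/g₂) = √(1.36/9.78) = 0.373.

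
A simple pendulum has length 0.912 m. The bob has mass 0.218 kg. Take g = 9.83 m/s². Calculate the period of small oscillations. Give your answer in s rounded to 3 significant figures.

T = 2π√(L/g) = 2π√(0.912/9.83) = 2π × 0.3046 = 1.91 s.

1.91 s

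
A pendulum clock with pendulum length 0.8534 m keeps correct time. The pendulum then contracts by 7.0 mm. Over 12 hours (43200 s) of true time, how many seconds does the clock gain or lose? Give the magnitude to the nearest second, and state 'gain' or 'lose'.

gain 178 s

T ∝ √L, so T'/T = √(0.84640/0.8534) = 0.995890.
In 43200 s of true time the clock registers 43200/0.995890 = 43378.3 s, so it gains 178 s.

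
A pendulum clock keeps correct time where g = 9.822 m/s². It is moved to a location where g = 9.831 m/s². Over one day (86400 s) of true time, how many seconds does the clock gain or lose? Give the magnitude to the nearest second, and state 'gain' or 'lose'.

The clock's period scales as T ∝ 1/√g, so T'/T = √(9.822/9.831) = 0.999542.
In 86400 s of true time the clock registers 86400/0.999542 = 86439.6 s, so it gains 40 s.

gain 40 s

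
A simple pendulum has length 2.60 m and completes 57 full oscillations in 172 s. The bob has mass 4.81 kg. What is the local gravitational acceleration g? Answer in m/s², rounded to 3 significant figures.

11.3 m/s²

T = 172/57 = 3.018 s.
From T = 2π√(L/g), g = 4π²L/T² = 4π² × 2.60/3.018² = 11.3 m/s².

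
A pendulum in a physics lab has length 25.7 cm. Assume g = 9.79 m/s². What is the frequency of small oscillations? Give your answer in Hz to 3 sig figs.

T = 2π√(L/g) = 2π√(0.257/9.79) = 1.018 s, so f = 1/T = 0.982 Hz.

0.982 Hz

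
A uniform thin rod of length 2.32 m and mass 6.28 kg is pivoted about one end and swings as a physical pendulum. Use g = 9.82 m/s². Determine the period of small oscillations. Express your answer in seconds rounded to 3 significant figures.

For a physical pendulum T = 2π√(I/(mgd)), with d = 1.160 m from pivot to centre of mass.
I_cm = mL²/12 = 6.28 × 2.32²/12 = 2.817 kg·m²; I = I_cm + md² = 2.817 + 6.28 × 1.160² = 11.27 kg·m².
T = 2π√(11.27/(6.28 × 9.82 × 1.160)) = 2.49 s.

2.49 s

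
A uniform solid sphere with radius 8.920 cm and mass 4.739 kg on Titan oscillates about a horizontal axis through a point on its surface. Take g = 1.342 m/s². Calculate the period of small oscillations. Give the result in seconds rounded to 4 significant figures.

1.917 s

I_cm = (2/5)mr² = 0.015083 kg·m². The pivot is at distance d = 0.08920 m from the centre of mass.
By the parallel-axis theorem, I = I_cm + md² = 0.015083 + 0.037707 = 0.052789 kg·m².
T = 2π√(I/(mgd)) = 2π√(0.052789/(4.739 × 1.342 × 0.08920)) = 1.917 s.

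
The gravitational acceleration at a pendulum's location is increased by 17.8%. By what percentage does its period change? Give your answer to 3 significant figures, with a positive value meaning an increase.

T ∝ 1/√g, so T'/T = 1/√(1.178) = 0.9214.
Percentage change in T = (0.9214 − 1) × 100% = -7.86%.

-7.86%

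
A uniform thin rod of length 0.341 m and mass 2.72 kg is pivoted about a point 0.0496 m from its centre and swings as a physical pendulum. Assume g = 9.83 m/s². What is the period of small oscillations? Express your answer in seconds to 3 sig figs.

For a physical pendulum T = 2π√(I/(mgd)), with d = 0.04960 m from pivot to centre of mass.
I_cm = mL²/12 = 2.72 × 0.341²/12 = 0.02636 kg·m²; I = I_cm + md² = 0.02636 + 2.72 × 0.04960² = 0.03305 kg·m².
T = 2π√(0.03305/(2.72 × 9.83 × 0.04960)) = 0.992 s.

0.992 s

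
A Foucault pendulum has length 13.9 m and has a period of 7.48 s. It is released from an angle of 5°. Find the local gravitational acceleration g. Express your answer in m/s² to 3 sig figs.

From T = 2π√(L/g), g = 4π²L/T² = 4π² × 13.9/7.480² = 9.81 m/s².

9.81 m/s²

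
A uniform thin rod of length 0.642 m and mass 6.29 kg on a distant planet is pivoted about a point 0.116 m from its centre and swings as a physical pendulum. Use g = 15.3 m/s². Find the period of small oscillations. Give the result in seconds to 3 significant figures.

1.03 s

For a physical pendulum T = 2π√(I/(mgd)), with d = 0.1160 m from pivot to centre of mass.
I_cm = mL²/12 = 6.29 × 0.642²/12 = 0.2160 kg·m²; I = I_cm + md² = 0.2160 + 6.29 × 0.1160² = 0.3007 kg·m².
T = 2π√(0.3007/(6.29 × 15.3 × 0.1160)) = 1.03 s.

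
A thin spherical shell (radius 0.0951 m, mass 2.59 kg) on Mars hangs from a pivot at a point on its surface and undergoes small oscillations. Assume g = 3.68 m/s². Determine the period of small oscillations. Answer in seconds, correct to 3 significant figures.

1.30 s

I_cm = (2/3)mr² = 0.01562 kg·m². The pivot is at distance d = 0.0951 m from the centre of mass.
By the parallel-axis theorem, I = I_cm + md² = 0.01562 + 0.02342 = 0.03904 kg·m².
T = 2π√(I/(mgd)) = 2π√(0.03904/(2.59 × 3.68 × 0.0951)) = 1.30 s.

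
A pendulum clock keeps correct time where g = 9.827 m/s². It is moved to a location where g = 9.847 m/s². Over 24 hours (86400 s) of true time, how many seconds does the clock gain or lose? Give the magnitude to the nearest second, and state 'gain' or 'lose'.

The clock's period scales as T ∝ 1/√g, so T'/T = √(9.827/9.847) = 0.998984.
In 86400 s of true time the clock registers 86400/0.998984 = 86487.9 s, so it gains 88 s.

gain 88 s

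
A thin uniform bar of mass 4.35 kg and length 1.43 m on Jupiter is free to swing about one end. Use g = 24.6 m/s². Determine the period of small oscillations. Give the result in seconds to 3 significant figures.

For a physical pendulum T = 2π√(I/(mgd)), with d = 0.7150 m from pivot to centre of mass.
I_cm = mL²/12 = 4.35 × 1.43²/12 = 0.7413 kg·m²; I = I_cm + md² = 0.7413 + 4.35 × 0.7150² = 2.965 kg·m².
T = 2π√(2.965/(4.35 × 24.6 × 0.7150)) = 1.24 s.

1.24 s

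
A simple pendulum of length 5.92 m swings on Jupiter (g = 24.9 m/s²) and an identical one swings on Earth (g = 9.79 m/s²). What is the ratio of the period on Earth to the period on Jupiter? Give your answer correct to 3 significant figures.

T ∝ 1/√g, so T₂/T₁ = √(g₁/g₂) = √(24.9/9.79) = 1.59.

1.59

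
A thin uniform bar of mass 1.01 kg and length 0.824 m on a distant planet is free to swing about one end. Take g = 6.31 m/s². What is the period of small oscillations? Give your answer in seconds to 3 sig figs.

For a physical pendulum T = 2π√(I/(mgd)), with d = 0.4120 m from pivot to centre of mass.
I_cm = mL²/12 = 1.01 × 0.824²/12 = 0.05715 kg·m²; I = I_cm + md² = 0.05715 + 1.01 × 0.4120² = 0.2286 kg·m².
T = 2π√(0.2286/(1.01 × 6.31 × 0.4120)) = 1.85 s.

1.85 s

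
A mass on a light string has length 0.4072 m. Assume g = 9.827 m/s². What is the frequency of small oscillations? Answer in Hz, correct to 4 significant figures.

0.7819 Hz

T = 2π√(L/g) = 2π√(0.4072/9.827) = 1.2790 s, so f = 1/T = 0.7819 Hz.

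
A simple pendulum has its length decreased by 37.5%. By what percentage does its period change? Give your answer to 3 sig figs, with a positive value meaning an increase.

T ∝ √L, so T'/T = √(0.6250) = 0.7906.
Percentage change in T = (0.7906 − 1) × 100% = -20.9%.

-20.9%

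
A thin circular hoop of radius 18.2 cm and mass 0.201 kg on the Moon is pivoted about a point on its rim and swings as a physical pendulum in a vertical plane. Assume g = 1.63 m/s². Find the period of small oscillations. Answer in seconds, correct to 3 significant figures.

I_cm = mr² = 0.006658 kg·m². The pivot is at distance d = 0.182 m from the centre of mass.
By the parallel-axis theorem, I = I_cm + md² = 0.006658 + 0.006658 = 0.01332 kg·m².
T = 2π√(I/(mgd)) = 2π√(0.01332/(0.201 × 1.63 × 0.182)) = 2.97 s.

2.97 s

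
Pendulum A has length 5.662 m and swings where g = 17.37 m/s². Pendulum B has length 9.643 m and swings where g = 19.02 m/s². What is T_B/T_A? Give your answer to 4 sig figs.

1.247

T = 2π√(L/g), so T_B/T_A = √((L_B/g_B)/(L_A/g_A)) = √((9.643/19.02)/(5.662/17.37)) = 1.247.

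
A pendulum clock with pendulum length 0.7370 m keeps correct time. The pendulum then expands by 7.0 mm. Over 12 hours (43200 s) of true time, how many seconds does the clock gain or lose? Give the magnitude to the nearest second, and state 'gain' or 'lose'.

lose 204 s

T ∝ √L, so T'/T = √(0.74400/0.7370) = 1.00474.
In 43200 s of true time the clock registers 43200/1.00474 = 42996.3 s, so it loses 204 s.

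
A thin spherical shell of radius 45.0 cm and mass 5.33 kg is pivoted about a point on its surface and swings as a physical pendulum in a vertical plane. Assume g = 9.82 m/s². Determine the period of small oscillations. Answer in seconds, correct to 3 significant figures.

1.74 s

I_cm = (2/3)mr² = 0.7196 kg·m². The pivot is at distance d = 0.450 m from the centre of mass.
By the parallel-axis theorem, I = I_cm + md² = 0.7196 + 1.079 = 1.799 kg·m².
T = 2π√(I/(mgd)) = 2π√(1.799/(5.33 × 9.82 × 0.450)) = 1.74 s.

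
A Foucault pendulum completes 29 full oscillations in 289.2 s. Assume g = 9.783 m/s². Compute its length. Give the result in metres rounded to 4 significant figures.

24.64 m

T = 289.2/29 = 9.9724 s.
From T = 2π√(L/g), L = gT²/(4π²) = 9.783 × 9.9724²/(4π²) = 24.64 m.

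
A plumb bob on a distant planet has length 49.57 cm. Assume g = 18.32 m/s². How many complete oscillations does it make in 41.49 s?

T = 2π√(L/g) = 2π√(0.4957/18.32) = 1.0335 s.
Number of complete oscillations = ⌊41.49/1.0335⌋ = ⌊40.144⌋ = 40.

40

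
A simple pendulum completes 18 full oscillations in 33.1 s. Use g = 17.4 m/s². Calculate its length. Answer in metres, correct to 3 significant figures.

T = 33.1/18 = 1.839 s.
From T = 2π√(L/g), L = gT²/(4π²) = 17.4 × 1.839²/(4π²) = 1.49 m.

1.49 m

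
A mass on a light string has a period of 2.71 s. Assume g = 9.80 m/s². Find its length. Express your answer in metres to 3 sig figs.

1.82 m

From T = 2π√(L/g), L = gT²/(4π²) = 9.80 × 2.710²/(4π²) = 1.82 m.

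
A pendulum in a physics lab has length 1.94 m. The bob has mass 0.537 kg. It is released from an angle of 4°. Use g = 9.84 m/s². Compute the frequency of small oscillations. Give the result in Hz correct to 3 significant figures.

T = 2π√(L/g) = 2π√(1.94/9.84) = 2.790 s, so f = 1/T = 0.358 Hz.

0.358 Hz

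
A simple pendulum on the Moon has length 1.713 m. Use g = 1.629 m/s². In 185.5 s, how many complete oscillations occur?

28

T = 2π√(L/g) = 2π√(1.713/1.629) = 6.4431 s.
Number of complete oscillations = ⌊185.5/6.4431⌋ = ⌊28.790⌋ = 28.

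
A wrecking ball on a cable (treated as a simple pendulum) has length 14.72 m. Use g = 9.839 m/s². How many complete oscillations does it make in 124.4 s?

16

T = 2π√(L/g) = 2π√(14.72/9.839) = 7.6853 s.
Number of complete oscillations = ⌊124.4/7.6853⌋ = ⌊16.187⌋ = 16.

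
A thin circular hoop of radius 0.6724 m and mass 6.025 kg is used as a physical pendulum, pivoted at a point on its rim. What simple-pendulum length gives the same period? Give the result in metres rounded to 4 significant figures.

The equivalent simple-pendulum length is L_eq = I/(md), where I is about the pivot and d = 0.67240 m.
I_cm = mR² = 2.7240 kg·m², so I = I_cm + md² = 2.7240 + 2.7240 = 5.4481 kg·m².
L_eq = 5.4481/(6.025 × 0.67240) = 1.345 m.

1.345 m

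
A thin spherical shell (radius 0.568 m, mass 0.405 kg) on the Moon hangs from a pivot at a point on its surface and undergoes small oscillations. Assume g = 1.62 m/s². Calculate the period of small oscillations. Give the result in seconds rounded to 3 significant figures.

I_cm = (2/3)mr² = 0.08711 kg·m². The pivot is at distance d = 0.568 m from the centre of mass.
By the parallel-axis theorem, I = I_cm + md² = 0.08711 + 0.1307 = 0.2178 kg·m².
T = 2π√(I/(mgd)) = 2π√(0.2178/(0.405 × 1.62 × 0.568)) = 4.80 s.

4.80 s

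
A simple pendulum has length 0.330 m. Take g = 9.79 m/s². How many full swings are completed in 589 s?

T = 2π√(L/g) = 2π√(0.330/9.79) = 1.154 s.
Number of complete oscillations = ⌊589/1.154⌋ = ⌊510.6⌋ = 510.

510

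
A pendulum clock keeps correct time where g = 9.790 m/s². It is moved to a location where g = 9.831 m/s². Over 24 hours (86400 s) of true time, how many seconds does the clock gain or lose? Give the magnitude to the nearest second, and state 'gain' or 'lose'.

The clock's period scales as T ∝ 1/√g, so T'/T = √(9.790/9.831) = 0.997913.
In 86400 s of true time the clock registers 86400/0.997913 = 86580.7 s, so it gains 181 s.

gain 181 s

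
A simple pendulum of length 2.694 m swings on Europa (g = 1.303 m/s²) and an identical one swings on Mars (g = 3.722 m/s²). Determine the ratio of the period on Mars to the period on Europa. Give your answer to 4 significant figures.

T ∝ 1/√g, so T₂/T₁ = √(g₁/g₂) = √(1.303/3.722) = 0.5917.

0.5917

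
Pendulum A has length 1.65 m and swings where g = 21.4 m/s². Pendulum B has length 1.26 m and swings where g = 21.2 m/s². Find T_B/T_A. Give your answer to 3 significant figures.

T = 2π√(L/g), so T_B/T_A = √((L_B/g_B)/(L_A/g_A)) = √((1.26/21.2)/(1.65/21.4)) = 0.878.

0.878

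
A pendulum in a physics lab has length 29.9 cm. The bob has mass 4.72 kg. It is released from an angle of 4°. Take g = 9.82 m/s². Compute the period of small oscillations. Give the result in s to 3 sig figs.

1.10 s

T = 2π√(L/g) = 2π√(0.299/9.82) = 2π × 0.1745 = 1.10 s.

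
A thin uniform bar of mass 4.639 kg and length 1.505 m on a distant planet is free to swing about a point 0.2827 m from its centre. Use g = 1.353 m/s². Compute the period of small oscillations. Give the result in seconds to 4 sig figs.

5.266 s

For a physical pendulum T = 2π√(I/(mgd)), with d = 0.28270 m from pivot to centre of mass.
I_cm = mL²/12 = 4.639 × 1.505²/12 = 0.87562 kg·m²; I = I_cm + md² = 0.87562 + 4.639 × 0.28270² = 1.2464 kg·m².
T = 2π√(1.2464/(4.639 × 1.353 × 0.28270)) = 5.266 s.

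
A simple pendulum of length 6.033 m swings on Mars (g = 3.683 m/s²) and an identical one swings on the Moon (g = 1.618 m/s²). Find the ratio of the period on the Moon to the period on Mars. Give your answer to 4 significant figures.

1.509

T ∝ 1/√g, so T₂/T₁ = √(g₁/g₂) = √(3.683/1.618) = 1.509.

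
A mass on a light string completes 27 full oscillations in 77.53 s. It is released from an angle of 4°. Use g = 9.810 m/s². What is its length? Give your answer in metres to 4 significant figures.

2.049 m

T = 77.53/27 = 2.8715 s.
From T = 2π√(L/g), L = gT²/(4π²) = 9.810 × 2.8715²/(4π²) = 2.049 m.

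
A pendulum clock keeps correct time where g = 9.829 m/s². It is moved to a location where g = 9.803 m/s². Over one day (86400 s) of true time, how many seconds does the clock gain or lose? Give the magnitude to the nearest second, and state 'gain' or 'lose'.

The clock's period scales as T ∝ 1/√g, so T'/T = √(9.829/9.803) = 1.00133.
In 86400 s of true time the clock registers 86400/1.00133 = 86285.7 s, so it loses 114 s.

lose 114 s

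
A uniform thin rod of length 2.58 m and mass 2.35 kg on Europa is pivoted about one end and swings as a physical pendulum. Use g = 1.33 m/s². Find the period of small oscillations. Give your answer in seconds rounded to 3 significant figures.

For a physical pendulum T = 2π√(I/(mgd)), with d = 1.290 m from pivot to centre of mass.
I_cm = mL²/12 = 2.35 × 2.58²/12 = 1.304 kg·m²; I = I_cm + md² = 1.304 + 2.35 × 1.290² = 5.214 kg·m².
T = 2π√(5.214/(2.35 × 1.33 × 1.290)) = 7.15 s.

7.15 s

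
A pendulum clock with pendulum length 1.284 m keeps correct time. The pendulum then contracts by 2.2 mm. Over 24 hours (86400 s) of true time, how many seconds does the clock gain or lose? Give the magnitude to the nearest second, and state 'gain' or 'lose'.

gain 74 s

T ∝ √L, so T'/T = √(1.28180/1.284) = 0.999143.
In 86400 s of true time the clock registers 86400/0.999143 = 86474.1 s, so it gains 74 s.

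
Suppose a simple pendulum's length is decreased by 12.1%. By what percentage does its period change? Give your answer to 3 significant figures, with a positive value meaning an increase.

T ∝ √L, so T'/T = √(0.8790) = 0.9375.
Percentage change in T = (0.9375 − 1) × 100% = -6.25%.

-6.25%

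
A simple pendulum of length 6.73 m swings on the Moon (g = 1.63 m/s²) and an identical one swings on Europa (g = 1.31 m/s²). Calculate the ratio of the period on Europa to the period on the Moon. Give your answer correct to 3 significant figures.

T ∝ 1/√g, so T₂/T₁ = √(g₁/g₂) = √(1.63/1.31) = 1.12.

1.12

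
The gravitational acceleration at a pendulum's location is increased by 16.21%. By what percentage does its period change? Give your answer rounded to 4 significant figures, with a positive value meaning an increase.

T ∝ 1/√g, so T'/T = 1/√(1.1621) = 0.92764.
Percentage change in T = (0.92764 − 1) × 100% = -7.236%.

-7.236%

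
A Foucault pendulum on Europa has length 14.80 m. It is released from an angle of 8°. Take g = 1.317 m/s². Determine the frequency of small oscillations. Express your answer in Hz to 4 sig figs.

0.04748 Hz

T = 2π√(L/g) = 2π√(14.80/1.317) = 21.063 s, so f = 1/T = 0.04748 Hz.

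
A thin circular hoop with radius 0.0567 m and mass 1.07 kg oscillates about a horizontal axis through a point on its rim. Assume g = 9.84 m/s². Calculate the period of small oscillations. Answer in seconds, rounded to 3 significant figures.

0.675 s

I_cm = mr² = 0.003440 kg·m². The pivot is at distance d = 0.0567 m from the centre of mass.
By the parallel-axis theorem, I = I_cm + md² = 0.003440 + 0.003440 = 0.006880 kg·m².
T = 2π√(I/(mgd)) = 2π√(0.006880/(1.07 × 9.84 × 0.0567)) = 0.675 s.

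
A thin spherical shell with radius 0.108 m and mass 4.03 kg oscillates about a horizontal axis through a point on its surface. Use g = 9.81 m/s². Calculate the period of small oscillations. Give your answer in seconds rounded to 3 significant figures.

I_cm = (2/3)mr² = 0.03134 kg·m². The pivot is at distance d = 0.108 m from the centre of mass.
By the parallel-axis theorem, I = I_cm + md² = 0.03134 + 0.04701 = 0.07834 kg·m².
T = 2π√(I/(mgd)) = 2π√(0.07834/(4.03 × 9.81 × 0.108)) = 0.851 s.

0.851 s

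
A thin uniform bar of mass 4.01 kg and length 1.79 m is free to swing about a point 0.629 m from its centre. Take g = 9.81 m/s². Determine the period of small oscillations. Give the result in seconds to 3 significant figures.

2.06 s

For a physical pendulum T = 2π√(I/(mgd)), with d = 0.6290 m from pivot to centre of mass.
I_cm = mL²/12 = 4.01 × 1.79²/12 = 1.071 kg·m²; I = I_cm + md² = 1.071 + 4.01 × 0.6290² = 2.657 kg·m².
T = 2π√(2.657/(4.01 × 9.81 × 0.6290)) = 2.06 s.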